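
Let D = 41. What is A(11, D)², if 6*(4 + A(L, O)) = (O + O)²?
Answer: 11222500/9 ≈ 1.2469e+6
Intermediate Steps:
A(L, O) = -4 + 2*O²/3 (A(L, O) = -4 + (O + O)²/6 = -4 + (2*O)²/6 = -4 + (4*O²)/6 = -4 + 2*O²/3)
A(11, D)² = (-4 + (⅔)*41²)² = (-4 + (⅔)*1681)² = (-4 + 3362/3)² = (3350/3)² = 11222500/9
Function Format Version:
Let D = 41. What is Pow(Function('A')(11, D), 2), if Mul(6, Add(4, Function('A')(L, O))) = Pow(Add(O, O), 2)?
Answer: Rational(11222500, 9) ≈ 1.2469e+6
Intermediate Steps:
Function('A')(L, O) = Add(-4, Mul(Rational(2, 3), Pow(O, 2))) (Function('A')(L, O) = Add(-4, Mul(Rational(1, 6), Pow(Add(O, O), 2))) = Add(-4, Mul(Rational(1, 6), Pow(Mul(2, O), 2))) = Add(-4, Mul(Rational(1, 6), Mul(4, Pow(O, 2)))) = Add(-4, Mul(Rational(2, 3), Pow(O, 2))))
Pow(Function('A')(11, D), 2) = Pow(Add(-4, Mul(Rational(2, 3), Pow(41, 2))), 2) = Pow(Add(-4, Mul(Rational(2, 3), 1681)), 2) = Pow(Add(-4, Rational(3362, 3)), 2) = Pow(Rational(3350, 3), 2) = Rational(11222500, 9)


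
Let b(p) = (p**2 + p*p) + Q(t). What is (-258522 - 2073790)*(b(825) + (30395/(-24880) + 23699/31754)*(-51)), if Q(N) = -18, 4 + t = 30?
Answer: -31353451786659750315/9875494 ≈ -3.1749e+12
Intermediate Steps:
t = 26 (t = -4 + 30 = 26)
b(p) = -18 + 2*p**2 (b(p) = (p**2 + p*p) - 18 = (p**2 + p**2) - 18 = 2*p**2 - 18 = -18 + 2*p**2)
(-258522 - 2073790)*(b(825) + (30395/(-24880) + 23699/31754)*(-51)) = (-258522 - 2073790)*((-18 + 2*825**2) + (30395/(-24880) + 23699/31754)*(-51)) = -2332312*((-18 + 2*680625) + (30395*(-1/24880) + 23699*(1/31754))*(-51)) = -2332312*((-18 + 1361250) + (-6079/4976 + 23699/31754)*(-51)) = -2332312*(1361232 - 37553171/79003952*(-51)) = -2332312*(1361232 + 1915211721/79003952) = -2332312*107544622800585/79003952 = -31353451786659750315/9875494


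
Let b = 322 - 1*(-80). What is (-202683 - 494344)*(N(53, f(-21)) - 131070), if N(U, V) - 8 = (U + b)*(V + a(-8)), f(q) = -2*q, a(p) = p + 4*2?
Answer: 78033566704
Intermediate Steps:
b = 402 (b = 322 + 80 = 402)
a(p) = 8 + p (a(p) = p + 8 = 8 + p)
N(U, V) = 8 + V*(402 + U) (N(U, V) = 8 + (U + 402)*(V + (8 - 8)) = 8 + (402 + U)*(V + 0) = 8 + (402 + U)*V = 8 + V*(402 + U))
(-202683 - 494344)*(N(53, f(-21)) - 131070) = (-202683 - 494344)*((8 + 402*(-2*(-21)) + 53*(-2*(-21))) - 131070) = -697027*((8 + 402*42 + 53*42) - 131070) = -697027*((8 + 16884 + 2226) - 131070) = -697027*(19118 - 131070) = -697027*(-111952) = 78033566704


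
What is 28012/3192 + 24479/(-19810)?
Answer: 4256971/564585 ≈ 7.5400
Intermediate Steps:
28012/3192 + 24479/(-19810) = 28012*(1/3192) + 24479*(-1/19810) = 7003/798 - 3497/2830 = 4256971/564585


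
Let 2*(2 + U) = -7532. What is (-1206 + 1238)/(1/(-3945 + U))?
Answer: -246816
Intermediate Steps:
U = -3768 (U = -2 + (½)*(-7532) = -2 - 3766 = -3768)
(-1206 + 1238)/(1/(-3945 + U)) = (-1206 + 1238)/(1/(-3945 - 3768)) = 32/(1/(-7713)) = 32/(-1/7713) = 32*(-7713) = -246816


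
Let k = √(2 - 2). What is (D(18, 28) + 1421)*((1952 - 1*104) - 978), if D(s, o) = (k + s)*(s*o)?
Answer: 9128910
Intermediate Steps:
k = 0 (k = √0 = 0)
D(s, o) = o*s² (D(s, o) = (0 + s)*(s*o) = s*(o*s) = o*s²)
(D(18, 28) + 1421)*((1952 - 1*104) - 978) = (28*18² + 1421)*((1952 - 1*104) - 978) = (28*324 + 1421)*((1952 - 104) - 978) = (9072 + 1421)*(1848 - 978) = 10493*870 = 9128910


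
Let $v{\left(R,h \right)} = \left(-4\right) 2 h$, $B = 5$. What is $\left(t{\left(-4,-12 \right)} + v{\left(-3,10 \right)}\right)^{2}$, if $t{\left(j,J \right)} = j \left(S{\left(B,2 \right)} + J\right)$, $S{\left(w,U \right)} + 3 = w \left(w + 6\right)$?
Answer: $57600$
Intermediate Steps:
$S{\left(w,U \right)} = -3 + w \left(6 + w\right)$ ($S{\left(w,U \right)} = -3 + w \left(w + 6\right) = -3 + w \left(6 + w\right)$)
$v{\left(R,h \right)} = - 8 h$
$t{\left(j,J \right)} = j \left(52 + J\right)$ ($t{\left(j,J \right)} = j \left(\left(-3 + 5^{2} + 6 \cdot 5\right) + J\right) = j \left(\left(-3 + 25 + 30\right) + J\right) = j \left(52 + J\right)$)
$\left(t{\left(-4,-12 \right)} + v{\left(-3,10 \right)}\right)^{2} = \left(- 4 \left(52 - 12\right) - 80\right)^{2} = \left(\left(-4\right) 40 - 80\right)^{2} = \left(-160 - 80\right)^{2} = \left(-240\right)^{2} = 57600$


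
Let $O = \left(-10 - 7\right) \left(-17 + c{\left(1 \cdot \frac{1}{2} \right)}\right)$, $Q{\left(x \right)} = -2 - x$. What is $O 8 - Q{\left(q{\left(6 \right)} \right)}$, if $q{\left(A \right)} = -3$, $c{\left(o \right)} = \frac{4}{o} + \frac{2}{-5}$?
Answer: $\frac{6387}{5} \approx 1277.4$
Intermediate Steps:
$c{\left(o \right)} = - \frac{2}{5} + \frac{4}{o}$ ($c{\left(o \right)} = \frac{4}{o} + 2 \left(- \frac{1}{5}\right) = \frac{4}{o} - \frac{2}{5} = - \frac{2}{5} + \frac{4}{o}$)
$O = \frac{799}{5}$ ($O = \left(-10 - 7\right) \left(-17 - \left(\frac{2}{5} - \frac{4}{1 \cdot \frac{1}{2}}\right)\right) = - 17 \left(-17 - \left(\frac{2}{5} - \frac{4}{1 \cdot \frac{1}{2}}\right)\right) = - 17 \left(-17 - \left(\frac{2}{5} - 4 \frac{1}{\frac{1}{2}}\right)\right) = - 17 \left(-17 + \left(- \frac{2}{5} + 4 \cdot 2\right)\right) = - 17 \left(-17 + \left(- \frac{2}{5} + 8\right)\right) = - 17 \left(-17 + \frac{38}{5}\right) = \left(-17\right) \left(- \frac{47}{5}\right) = \frac{799}{5} \approx 159.8$)
$O 8 - Q{\left(q{\left(6 \right)} \right)} = \frac{799}{5} \cdot 8 - \left(-2 - -3\right) = \frac{6392}{5} - \left(-2 + 3\right) = \frac{6392}{5} - 1 = \frac{6387}{5}$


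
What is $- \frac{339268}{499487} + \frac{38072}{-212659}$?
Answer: $- \frac{91164862676}{106220405933} \approx -0.85826$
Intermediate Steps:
$- \frac{339268}{499487} + \frac{38072}{-212659} = \left(-339268\right) \frac{1}{499487} + 38072 \left(- \frac{1}{212659}\right) = - \frac{339268}{499487} - \frac{38072}{212659} = - \frac{91164862676}{106220405933}$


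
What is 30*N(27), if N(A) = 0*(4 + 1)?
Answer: 0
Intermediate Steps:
N(A) = 0 (N(A) = 0*5 = 0)
30*N(27) = 30*0 = 0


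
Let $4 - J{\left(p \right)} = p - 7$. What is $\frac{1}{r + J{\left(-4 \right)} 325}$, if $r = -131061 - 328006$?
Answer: $- \frac{1}{454192} \approx -2.2017 \cdot 10^{-6}$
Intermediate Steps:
$J{\left(p \right)} = 11 - p$ ($J{\left(p \right)} = 4 - \left(p - 7\right) = 4 - \left(-7 + p\right) = 11 - p$)
$r = -459067$ ($r = -131061 - 328006 = -459067$)
$\frac{1}{r + J{\left(-4 \right)} 325} = \frac{1}{-459067 + \left(11 - -4\right) 325} = \frac{1}{-459067 + \left(11 + 4\right) 325} = \frac{1}{-459067 + 15 \cdot 325} = \frac{1}{-459067 + 4875} = \frac{1}{-454192} = - \frac{1}{454192}$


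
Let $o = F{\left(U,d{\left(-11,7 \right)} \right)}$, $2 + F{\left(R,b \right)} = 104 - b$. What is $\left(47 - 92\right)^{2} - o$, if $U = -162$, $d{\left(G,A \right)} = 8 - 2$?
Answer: $1929$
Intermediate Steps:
$d{\left(G,A \right)} = 6$
$F{\left(R,b \right)} = 102 - b$ ($F{\left(R,b \right)} = -2 - \left(-104 + b\right) = 102 - b$)
$o = 96$ ($o = 102 - 6 = 96$)
$\left(47 - 92\right)^{2} - o = \left(47 - 92\right)^{2} - 96 = \left(-45\right)^{2} - 96 = 2025 - 96 = 1929$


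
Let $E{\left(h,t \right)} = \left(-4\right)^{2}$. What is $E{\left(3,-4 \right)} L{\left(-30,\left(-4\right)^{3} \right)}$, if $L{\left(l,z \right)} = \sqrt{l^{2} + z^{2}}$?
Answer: $32 \sqrt{1249} \approx 1130.9$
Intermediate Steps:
$E{\left(h,t \right)} = 16$
$E{\left(3,-4 \right)} L{\left(-30,\left(-4\right)^{3} \right)} = 16 \sqrt{\left(-30\right)^{2} + \left(\left(-4\right)^{3}\right)^{2}} = 16 \sqrt{900 + \left(-64\right)^{2}} = 16 \sqrt{900 + 4096} = 16 \sqrt{4996} = 16 \cdot 2 \sqrt{1249} = 32 \sqrt{1249}$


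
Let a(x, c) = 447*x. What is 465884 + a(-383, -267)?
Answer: 294683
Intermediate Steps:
465884 + a(-383, -267) = 465884 + 447*(-383) = 465884 - 171201 = 294683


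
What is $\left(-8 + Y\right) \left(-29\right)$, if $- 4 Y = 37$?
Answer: $\frac{2001}{4} \approx 500.25$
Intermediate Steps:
$Y = - \frac{37}{4}$ ($Y = \left(- \frac{1}{4}\right) 37 = - \frac{37}{4} \approx -9.25$)
$\left(-8 + Y\right) \left(-29\right) = \left(-8 - \frac{37}{4}\right) \left(-29\right) = \left(- \frac{69}{4}\right) \left(-29\right) = \frac{2001}{4}$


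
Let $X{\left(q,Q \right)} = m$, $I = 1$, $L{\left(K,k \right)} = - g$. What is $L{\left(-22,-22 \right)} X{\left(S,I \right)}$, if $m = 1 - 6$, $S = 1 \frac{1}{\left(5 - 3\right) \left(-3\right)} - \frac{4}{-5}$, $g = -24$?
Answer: $-120$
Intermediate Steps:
$S = \frac{19}{30}$ ($S = 1 \frac{1}{2 \left(-3\right)} - - \frac{4}{5} = 1 \frac{1}{-6} + \frac{4}{5} = 1 \left(- \frac{1}{6}\right) + \frac{4}{5} = - \frac{1}{6} + \frac{4}{5} = \frac{19}{30} \approx 0.63333$)
$L{\left(K,k \right)} = 24$ ($L{\left(K,k \right)} = \left(-1\right) \left(-24\right) = 24$)
$m = -5$ ($m = 1 - 6 = -5$)
$X{\left(q,Q \right)} = -5$
$L{\left(-22,-22 \right)} X{\left(S,I \right)} = 24 \left(-5\right) = -120$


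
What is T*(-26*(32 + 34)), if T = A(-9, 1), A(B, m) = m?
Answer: -1716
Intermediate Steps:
T = 1
T*(-26*(32 + 34)) = 1*(-26*(32 + 34)) = 1*(-26*66) = 1*(-1716) = -1716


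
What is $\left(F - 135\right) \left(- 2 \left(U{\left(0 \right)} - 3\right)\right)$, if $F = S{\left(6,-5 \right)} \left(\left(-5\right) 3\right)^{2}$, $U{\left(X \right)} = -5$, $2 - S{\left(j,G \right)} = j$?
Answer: $-16560$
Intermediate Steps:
$S{\left(j,G \right)} = 2 - j$
$F = -900$ ($F = \left(2 - 6\right) \left(\left(-5\right) 3\right)^{2} = \left(2 - 6\right) \left(-15\right)^{2} = \left(-4\right) 225 = -900$)
$\left(F - 135\right) \left(- 2 \left(U{\left(0 \right)} - 3\right)\right) = \left(-900 - 135\right) \left(- 2 \left(-5 - 3\right)\right) = - 1035 \left(\left(-2\right) \left(-8\right)\right) = \left(-1035\right) 16 = -16560$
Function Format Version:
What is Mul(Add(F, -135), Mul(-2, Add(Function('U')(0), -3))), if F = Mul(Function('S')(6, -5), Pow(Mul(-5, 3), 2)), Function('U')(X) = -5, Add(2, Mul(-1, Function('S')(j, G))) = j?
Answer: -16560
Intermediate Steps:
Function('S')(j, G) = Add(2, Mul(-1, j))
F = -900 (F = Mul(Add(2, Mul(-1, 6)), Pow(Mul(-5, 3), 2)) = Mul(Add(2, -6), Pow(-15, 2)) = Mul(-4, 225) = -900)
Mul(Add(F, -135), Mul(-2, Add(Function('U')(0), -3))) = Mul(Add(-900, -135), Mul(-2, Add(-5, -3))) = Mul(-1035, Mul(-2, -8)) = Mul(-1035, 16) = -16560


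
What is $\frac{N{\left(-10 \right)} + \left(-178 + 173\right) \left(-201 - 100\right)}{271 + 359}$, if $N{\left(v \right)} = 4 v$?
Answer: $\frac{293}{126} \approx 2.3254$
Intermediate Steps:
$\frac{N{\left(-10 \right)} + \left(-178 + 173\right) \left(-201 - 100\right)}{271 + 359} = \frac{4 \left(-10\right) + \left(-178 + 173\right) \left(-201 - 100\right)}{271 + 359} = \frac{-40 - 5 \left(-201 - 100\right)}{630} = \left(-40 - 5 \left(-201 - 100\right)\right) \frac{1}{630} = \left(-40 - -1505\right) \frac{1}{630} = \left(-40 + 1505\right) \frac{1}{630} = 1465 \cdot \frac{1}{630} = \frac{293}{126}$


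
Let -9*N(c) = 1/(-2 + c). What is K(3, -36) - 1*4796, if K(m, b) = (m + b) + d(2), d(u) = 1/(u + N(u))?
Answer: -4829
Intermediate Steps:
N(c) = -1/(9*(-2 + c))
d(u) = 1/(u - 1/(-18 + 9*u))
K(m, b) = b + m (K(m, b) = (m + b) + 9*(-2 + 2)/(-1 + 9*2*(-2 + 2)) = (b + m) + 9*0/(-1 + 9*2*0) = (b + m) + 9*0/(-1 + 0) = (b + m) + 9*0/(-1) = (b + m) + 9*(-1)*0 = (b + m) + 0 = b + m)
K(3, -36) - 1*4796 = (-36 + 3) - 1*4796 = -33 - 4796 = -4829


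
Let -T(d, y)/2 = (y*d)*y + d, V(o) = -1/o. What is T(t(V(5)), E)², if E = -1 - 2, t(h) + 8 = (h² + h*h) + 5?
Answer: 85264/25 ≈ 3410.6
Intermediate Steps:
t(h) = -3 + 2*h² (t(h) = -8 + ((h² + h*h) + 5) = -8 + ((h² + h²) + 5) = -8 + (2*h² + 5) = -8 + (5 + 2*h²) = -3 + 2*h²)
E = -3
T(d, y) = -2*d - 2*d*y² (T(d, y) = -2*((y*d)*y + d) = -2*((d*y)*y + d) = -2*(d*y² + d) = -2*(d + d*y²) = -2*d - 2*d*y²)
T(t(V(5)), E)² = (-2*(-3 + 2*(-1/5)²)*(1 + (-3)²))² = (-2*(-3 + 2*(-1*⅕)²)*(1 + 9))² = (-2*(-3 + 2*(-⅕)²)*10)² = (-2*(-3 + 2*(1/25))*10)² = (-2*(-3 + 2/25)*10)² = (-2*(-73/25)*10)² = (292/5)² = 85264/25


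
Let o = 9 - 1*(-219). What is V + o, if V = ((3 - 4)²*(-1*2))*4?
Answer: 220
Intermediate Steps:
o = 228 (o = 9 + 219 = 228)
V = -8 (V = ((-1)²*(-2))*4 = (1*(-2))*4 = -2*4 = -8)
V + o = -8 + 228 = 220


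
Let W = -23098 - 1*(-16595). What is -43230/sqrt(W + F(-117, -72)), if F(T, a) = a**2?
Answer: 43230*I*sqrt(1319)/1319 ≈ 1190.3*I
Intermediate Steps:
W = -6503 (W = -23098 + 16595 = -6503)
-43230/sqrt(W + F(-117, -72)) = -43230/sqrt(-6503 + (-72)**2) = -43230/sqrt(-6503 + 5184) = -43230*(-I*sqrt(1319)/1319) = -(-43230)*I*sqrt(1319)/1319 = 43230*I*sqrt(1319)/1319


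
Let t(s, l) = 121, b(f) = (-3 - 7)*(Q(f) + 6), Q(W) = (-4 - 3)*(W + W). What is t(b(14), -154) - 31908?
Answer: -31787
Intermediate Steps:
Q(W) = -14*W
b(f) = -60 + 140*f (b(f) = (-3 - 7)*(-14*f + 6) = -10*(6 - 14*f) = -60 + 140*f)
t(b(14), -154) - 31908 = 121 - 31908 = -31787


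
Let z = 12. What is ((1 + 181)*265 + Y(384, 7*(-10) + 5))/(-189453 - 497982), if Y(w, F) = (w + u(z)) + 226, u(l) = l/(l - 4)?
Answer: -32561/458290 ≈ -0.071049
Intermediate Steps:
u(l) = l/(-4 + l)
Y(w, F) = 455/2 + w (Y(w, F) = (w + 12/(-4 + 12)) + 226 = (w + 12/8) + 226 = (w + 12*(⅛)) + 226 = (w + 3/2) + 226 = (3/2 + w) + 226 = 455/2 + w)
((1 + 181)*265 + Y(384, 7*(-10) + 5))/(-189453 - 497982) = ((1 + 181)*265 + (455/2 + 384))/(-189453 - 497982) = (182*265 + 1223/2)/(-687435) = (48230 + 1223/2)*(-1/687435) = (97683/2)*(-1/687435) = -32561/458290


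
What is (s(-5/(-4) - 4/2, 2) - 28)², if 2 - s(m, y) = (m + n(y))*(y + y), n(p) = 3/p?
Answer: 841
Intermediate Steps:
s(m, y) = 2 - 2*y*(m + 3/y) (s(m, y) = 2 - (m + 3/y)*(y + y) = 2 - (m + 3/y)*2*y = 2 - 2*y*(m + 3/y))
(s(-5/(-4) - 4/2, 2) - 28)² = ((-4 - 2*(-5/(-4) - 4/2)*2) - 28)² = ((-4 - 2*(-5*(-¼) - 4*½)*2) - 28)² = ((-4 - 2*(5/4 - 2)*2) - 28)² = ((-4 - 2*(-¾)*2) - 28)² = ((-4 + 3) - 28)² = (-1 - 28)² = (-29)² = 841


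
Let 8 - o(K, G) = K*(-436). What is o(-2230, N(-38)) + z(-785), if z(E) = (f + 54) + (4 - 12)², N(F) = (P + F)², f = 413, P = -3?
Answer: -971741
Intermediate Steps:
N(F) = (-3 + F)²
o(K, G) = 8 + 436*K (o(K, G) = 8 - K*(-436) = 8 - (-436)*K = 8 + 436*K)
z(E) = 531 (z(E) = (413 + 54) + (4 - 12)² = 467 + (-8)² = 467 + 64 = 531)
o(-2230, N(-38)) + z(-785) = (8 + 436*(-2230)) + 531 = (8 - 972280) + 531 = -972272 + 531 = -971741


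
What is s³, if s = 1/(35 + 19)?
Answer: 1/157464 ≈ 6.3507e-6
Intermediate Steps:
s = 1/54 ≈ 0.018519
s³ = (1/54)³ = 1/157464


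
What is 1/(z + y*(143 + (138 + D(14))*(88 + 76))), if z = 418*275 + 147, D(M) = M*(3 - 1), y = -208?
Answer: -1/5577239 ≈ -1.7930e-7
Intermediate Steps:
D(M) = 2*M (D(M) = M*2 = 2*M)
z = 115097 (z = 114950 + 147 = 115097)
1/(z + y*(143 + (138 + D(14))*(88 + 76))) = 1/(115097 - 208*(143 + (138 + 2*14)*(88 + 76))) = 1/(115097 - 208*(143 + (138 + 28)*164)) = 1/(115097 - 208*(143 + 166*164)) = 1/(115097 - 208*(143 + 27224)) = 1/(115097 - 208*27367) = 1/(115097 - 5692336) = 1/(-5577239) = -1/5577239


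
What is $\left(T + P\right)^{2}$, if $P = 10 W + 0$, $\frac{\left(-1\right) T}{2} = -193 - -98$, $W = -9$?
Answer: $10000$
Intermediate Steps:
$T = 190$ ($T = - 2 \left(-193 - -98\right) = - 2 \left(-193 + 98\right) = \left(-2\right) \left(-95\right) = 190$)
$P = -90$ ($P = 10 \left(-9\right) + 0 = -90 + 0 = -90$)
$\left(T + P\right)^{2} = \left(190 - 90\right)^{2} = 100^{2} = 10000$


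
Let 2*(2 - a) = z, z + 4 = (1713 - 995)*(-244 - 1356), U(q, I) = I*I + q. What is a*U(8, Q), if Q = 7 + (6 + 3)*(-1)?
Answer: 6892848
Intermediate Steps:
Q = -2 (Q = 7 + 9*(-1) = 7 - 9 = -2)
U(q, I) = q + I² (U(q, I) = I² + q = q + I²)
z = -1148804 (z = -4 + (1713 - 995)*(-244 - 1356) = -4 + 718*(-1600) = -4 - 1148800 = -1148804)
a = 574404 (a = 2 - ½*(-1148804) = 2 + 574402 = 574404)
a*U(8, Q) = 574404*(8 + (-2)²) = 574404*(8 + 4) = 574404*12 = 6892848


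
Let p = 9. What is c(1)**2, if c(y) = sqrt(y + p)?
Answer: 10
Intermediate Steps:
c(y) = sqrt(9 + y) (c(y) = sqrt(y + 9) = sqrt(9 + y))
c(1)**2 = (sqrt(9 + 1))**2 = (sqrt(10))**2 = 10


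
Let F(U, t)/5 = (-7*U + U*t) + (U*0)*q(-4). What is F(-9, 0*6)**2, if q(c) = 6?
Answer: 99225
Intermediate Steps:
F(U, t) = -35*U + 5*U*t (F(U, t) = 5*((-7*U + U*t) + (U*0)*6) = 5*((-7*U + U*t) + 0*6) = 5*((-7*U + U*t) + 0) = 5*(-7*U + U*t) = -35*U + 5*U*t)
F(-9, 0*6)**2 = (5*(-9)*(-7 + 0*6))**2 = (5*(-9)*(-7 + 0))**2 = (5*(-9)*(-7))**2 = 315**2 = 99225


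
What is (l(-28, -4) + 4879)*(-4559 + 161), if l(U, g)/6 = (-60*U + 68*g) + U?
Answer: -57873282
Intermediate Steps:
l(U, g) = -354*U + 408*g (l(U, g) = 6*((-60*U + 68*g) + U) = 6*(-59*U + 68*g) = -354*U + 408*g)
(l(-28, -4) + 4879)*(-4559 + 161) = ((-354*(-28) + 408*(-4)) + 4879)*(-4559 + 161) = ((9912 - 1632) + 4879)*(-4398) = (8280 + 4879)*(-4398) = 13159*(-4398) = -57873282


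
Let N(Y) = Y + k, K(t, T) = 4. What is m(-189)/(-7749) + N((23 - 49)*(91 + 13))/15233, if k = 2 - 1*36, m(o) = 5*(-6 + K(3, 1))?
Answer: -21064432/118040517 ≈ -0.17845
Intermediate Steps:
m(o) = -10 (m(o) = 5*(-6 + 4) = 5*(-2) = -10)
k = -34 (k = 2 - 36 = -34)
N(Y) = -34 + Y (N(Y) = Y - 34 = -34 + Y)
m(-189)/(-7749) + N((23 - 49)*(91 + 13))/15233 = -10/(-7749) + (-34 + (23 - 49)*(91 + 13))/15233 = -10*(-1/7749) + (-34 - 26*104)*(1/15233) = 10/7749 + (-34 - 2704)*(1/15233) = 10/7749 - 2738*1/15233 = 10/7749 - 2738/15233 = -21064432/118040517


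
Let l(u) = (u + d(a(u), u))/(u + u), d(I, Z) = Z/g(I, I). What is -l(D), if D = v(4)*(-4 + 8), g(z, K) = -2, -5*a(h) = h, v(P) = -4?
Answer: -1/4 ≈ -0.25000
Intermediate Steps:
a(h) = -h/5
D = -16 (D = -4*(-4 + 8) = -4*4 = -16)
d(I, Z) = -Z/2 (d(I, Z) = Z/(-2) = Z*(-1/2) = -Z/2)
l(u) = 1/4 (l(u) = (u - u/2)/(u + u) = (u/2)/((2*u)) = (u/2)*(1/(2*u)) = 1/4)
-l(D) = -1*1/4 = -1/4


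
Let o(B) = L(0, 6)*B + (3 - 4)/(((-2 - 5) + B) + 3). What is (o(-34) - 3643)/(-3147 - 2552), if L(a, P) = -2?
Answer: 135849/216562 ≈ 0.62730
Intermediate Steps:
o(B) = -1/(-4 + B) - 2*B (o(B) = -2*B + (3 - 4)/(((-2 - 5) + B) + 3) = -2*B - 1/((-7 + B) + 3) = -2*B - 1/(-4 + B) = -1/(-4 + B) - 2*B)
(o(-34) - 3643)/(-3147 - 2552) = ((-1 - 2*(-34)² + 8*(-34))/(-4 - 34) - 3643)/(-3147 - 2552) = ((-1 - 2*1156 - 272)/(-38) - 3643)/(-5699) = (-(-1 - 2312 - 272)/38 - 3643)*(-1/5699) = (-1/38*(-2585) - 3643)*(-1/5699) = (2585/38 - 3643)*(-1/5699) = -135849/38*(-1/5699) = 135849/216562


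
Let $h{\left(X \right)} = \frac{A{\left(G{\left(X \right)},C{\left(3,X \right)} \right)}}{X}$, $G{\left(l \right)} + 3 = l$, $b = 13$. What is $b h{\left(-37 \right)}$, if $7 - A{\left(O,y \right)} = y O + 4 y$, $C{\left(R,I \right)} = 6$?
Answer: $- \frac{2899}{37} \approx -78.351$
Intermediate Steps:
$G{\left(l \right)} = -3 + l$
$A{\left(O,y \right)} = 7 - 4 y - O y$ ($A{\left(O,y \right)} = 7 - \left(y O + 4 y\right) = 7 - \left(O y + 4 y\right) = 7 - \left(4 y + O y\right) = 7 - 4 y - O y$)
$h{\left(X \right)} = \frac{1 - 6 X}{X}$ ($h{\left(X \right)} = \frac{7 - 24 - \left(-3 + X\right) 6}{X} = \frac{7 - 24 - \left(-18 + 6 X\right)}{X} = \frac{1 - 6 X}{X}$)
$b h{\left(-37 \right)} = 13 \left(-6 + \frac{1}{-37}\right) = 13 \left(-6 - \frac{1}{37}\right) = 13 \left(- \frac{223}{37}\right) = - \frac{2899}{37}$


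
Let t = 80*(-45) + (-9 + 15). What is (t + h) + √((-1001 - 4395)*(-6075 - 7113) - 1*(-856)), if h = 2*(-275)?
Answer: -4144 + 2*√17790826 ≈ 4291.8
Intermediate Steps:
t = -3594 (t = -3600 + 6 = -3594)
h = -550
(t + h) + √((-1001 - 4395)*(-6075 - 7113) - 1*(-856)) = (-3594 - 550) + √((-1001 - 4395)*(-6075 - 7113) - 1*(-856)) = -4144 + √(-5396*(-13188) + 856) = -4144 + √(71162448 + 856) = -4144 + √71163304 = -4144 + 2*√17790826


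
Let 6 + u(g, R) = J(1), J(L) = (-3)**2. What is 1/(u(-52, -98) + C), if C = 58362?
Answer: 1/58365 ≈ 1.7134e-5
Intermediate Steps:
J(L) = 9
u(g, R) = 3 (u(g, R) = -6 + 9 = 3)
1/(u(-52, -98) + C) = 1/(3 + 58362) = 1/58365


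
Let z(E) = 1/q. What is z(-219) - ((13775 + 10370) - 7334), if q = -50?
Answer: -840551/50 ≈ -16811.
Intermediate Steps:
z(E) = -1/50 (z(E) = 1/(-50) = -1/50)
z(-219) - ((13775 + 10370) - 7334) = -1/50 - ((13775 + 10370) - 7334) = -1/50 - (24145 - 7334) = -1/50 - 1*16811 = -1/50 - 16811 = -840551/50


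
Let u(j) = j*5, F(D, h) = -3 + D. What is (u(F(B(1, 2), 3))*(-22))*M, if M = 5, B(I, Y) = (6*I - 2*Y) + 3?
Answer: -1100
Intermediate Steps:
B(I, Y) = 3 - 2*Y + 6*I (B(I, Y) = (-2*Y + 6*I) + 3 = 3 - 2*Y + 6*I)
u(j) = 5*j
(u(F(B(1, 2), 3))*(-22))*M = ((5*(-3 + (3 - 2*2 + 6*1)))*(-22))*5 = ((5*(-3 + (3 - 4 + 6)))*(-22))*5 = ((5*(-3 + 5))*(-22))*5 = ((5*2)*(-22))*5 = (10*(-22))*5 = -220*5 = -1100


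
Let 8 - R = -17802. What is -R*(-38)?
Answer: 676780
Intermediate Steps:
R = 17810 (R = 8 - 1*(-17802) = 8 + 17802 = 17810)
-R*(-38) = -17810*(-38) = -1*(-676780) = 676780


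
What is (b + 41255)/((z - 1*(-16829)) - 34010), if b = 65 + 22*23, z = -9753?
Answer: -6971/4489 ≈ -1.5529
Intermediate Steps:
b = 571 (b = 65 + 506 = 571)
(b + 41255)/((z - 1*(-16829)) - 34010) = (571 + 41255)/((-9753 - 1*(-16829)) - 34010) = 41826/((-9753 + 16829) - 34010) = 41826/(7076 - 34010) = 41826/(-26934) = 41826*(-1/26934) = -6971/4489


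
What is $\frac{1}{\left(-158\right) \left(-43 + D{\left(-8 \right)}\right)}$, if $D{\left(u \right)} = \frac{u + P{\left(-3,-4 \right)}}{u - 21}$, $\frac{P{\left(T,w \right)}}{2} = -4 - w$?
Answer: $\frac{29}{195762} \approx 0.00014814$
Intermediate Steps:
$P{\left(T,w \right)} = -8 - 2 w$ ($P{\left(T,w \right)} = 2 \left(-4 - w\right) = -8 - 2 w$)
$D{\left(u \right)} = \frac{u}{-21 + u}$ ($D{\left(u \right)} = \frac{u - 0}{u - 21} = \frac{u + \left(-8 + 8\right)}{-21 + u} = \frac{u + 0}{-21 + u} = \frac{u}{-21 + u}$)
$\frac{1}{\left(-158\right) \left(-43 + D{\left(-8 \right)}\right)} = \frac{1}{\left(-158\right) \left(-43 - \frac{8}{-21 - 8}\right)} = \frac{1}{\left(-158\right) \left(-43 - \frac{8}{-29}\right)} = \frac{1}{\left(-158\right) \left(-43 - - \frac{8}{29}\right)} = \frac{1}{\left(-158\right) \left(-43 + \frac{8}{29}\right)} = \frac{1}{\left(-158\right) \left(- \frac{1239}{29}\right)} = \frac{1}{\frac{195762}{29}} = \frac{29}{195762}$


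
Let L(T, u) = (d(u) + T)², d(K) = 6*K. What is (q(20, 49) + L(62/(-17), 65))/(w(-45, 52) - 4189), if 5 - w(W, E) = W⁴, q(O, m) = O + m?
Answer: -43158565/1186289801 ≈ -0.036381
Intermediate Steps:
w(W, E) = 5 - W⁴
L(T, u) = (T + 6*u)² (L(T, u) = (6*u + T)² = (T + 6*u)²)
(q(20, 49) + L(62/(-17), 65))/(w(-45, 52) - 4189) = ((20 + 49) + (62/(-17) + 6*65)²)/((5 - 1*(-45)⁴) - 4189) = (69 + (62*(-1/17) + 390)²)/((5 - 1*4100625) - 4189) = (69 + (-62/17 + 390)²)/((5 - 4100625) - 4189) = (69 + (6568/17)²)/(-4100620 - 4189) = (69 + 43138624/289)/(-4104809) = (43158565/289)*(-1/4104809) = -43158565/1186289801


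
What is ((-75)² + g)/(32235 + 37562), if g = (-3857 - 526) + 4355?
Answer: 5597/69797 ≈ 0.080190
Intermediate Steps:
g = -28 (g = -4383 + 4355 = -28)
((-75)² + g)/(32235 + 37562) = ((-75)² - 28)/(32235 + 37562) = (5625 - 28)/69797 = 5597*(1/69797) = 5597/69797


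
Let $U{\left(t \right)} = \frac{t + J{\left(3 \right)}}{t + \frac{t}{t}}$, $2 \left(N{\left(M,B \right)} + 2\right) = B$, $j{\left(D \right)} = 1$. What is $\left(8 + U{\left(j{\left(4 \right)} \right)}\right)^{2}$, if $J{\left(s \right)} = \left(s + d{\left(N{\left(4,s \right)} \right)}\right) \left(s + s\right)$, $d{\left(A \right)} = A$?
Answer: $256$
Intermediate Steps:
$N{\left(M,B \right)} = -2 + \frac{B}{2}$
$J{\left(s \right)} = 2 s \left(-2 + \frac{3 s}{2}\right)$ ($J{\left(s \right)} = \left(s + \left(-2 + \frac{s}{2}\right)\right) \left(s + s\right) = \left(-2 + \frac{3 s}{2}\right) 2 s = 2 s \left(-2 + \frac{3 s}{2}\right)$)
$U{\left(t \right)} = \frac{15 + t}{1 + t}$ ($U{\left(t \right)} = \frac{t + 3 \left(-4 + 3 \cdot 3\right)}{t + \frac{t}{t}} = \frac{t + 3 \left(-4 + 9\right)}{t + 1} = \frac{t + 3 \cdot 5}{1 + t} = \frac{t + 15}{1 + t} = \frac{15 + t}{1 + t}$)
$\left(8 + U{\left(j{\left(4 \right)} \right)}\right)^{2} = \left(8 + \frac{15 + 1}{1 + 1}\right)^{2} = \left(8 + \frac{1}{2} \cdot 16\right)^{2} = \left(8 + 8\right)^{2} = 16^{2} = 256$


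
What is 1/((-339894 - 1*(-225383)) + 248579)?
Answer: 1/134068 ≈ 7.4589e-6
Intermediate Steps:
1/((-339894 - 1*(-225383)) + 248579) = 1/((-339894 + 225383) + 248579) = 1/(-114511 + 248579) = 1/134068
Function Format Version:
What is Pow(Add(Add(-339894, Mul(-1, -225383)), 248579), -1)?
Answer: Rational(1, 134068) ≈ 7.4589e-6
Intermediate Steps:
Pow(Add(Add(-339894, Mul(-1, -225383)), 248579), -1) = Pow(Add(Add(-339894, 225383), 248579), -1) = Pow(Add(-114511, 248579), -1) = Pow(134068, -1) = Rational(1, 134068)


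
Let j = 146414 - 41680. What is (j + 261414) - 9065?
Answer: 357083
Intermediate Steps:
j = 104734
(j + 261414) - 9065 = (104734 + 261414) - 9065 = 366148 - 9065 = 357083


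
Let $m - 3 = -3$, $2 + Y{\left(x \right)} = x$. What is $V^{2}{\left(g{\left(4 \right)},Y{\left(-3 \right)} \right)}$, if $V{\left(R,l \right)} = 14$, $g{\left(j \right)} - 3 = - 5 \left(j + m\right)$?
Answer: $196$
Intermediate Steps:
$Y{\left(x \right)} = -2 + x$
$m = 0$ ($m = 3 - 3 = 0$)
$g{\left(j \right)} = 3 - 5 j$ ($g{\left(j \right)} = 3 - 5 \left(j + 0\right) = 3 - 5 j$)
$V^{2}{\left(g{\left(4 \right)},Y{\left(-3 \right)} \right)} = 14^{2} = 196$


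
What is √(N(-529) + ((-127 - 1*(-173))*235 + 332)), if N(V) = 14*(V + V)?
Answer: I*√3670 ≈ 60.581*I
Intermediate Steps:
N(V) = 28*V (N(V) = 14*(2*V) = 28*V)
√(N(-529) + ((-127 - 1*(-173))*235 + 332)) = √(28*(-529) + ((-127 - 1*(-173))*235 + 332)) = √(-14812 + ((-127 + 173)*235 + 332)) = √(-14812 + (46*235 + 332)) = √(-14812 + (10810 + 332)) = √(-14812 + 11142) = √(-3670) = I*√3670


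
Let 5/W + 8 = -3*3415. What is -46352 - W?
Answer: -475247051/10253 ≈ -46352.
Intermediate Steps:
W = -5/10253 (W = 5/(-8 - 3*3415) = 5/(-8 - 10245) = 5/(-10253) = 5*(-1/10253) = -5/10253 ≈ -0.00048766)
-46352 - W = -46352 - 1*(-5/10253) = -46352 + 5/10253 = -475247051/10253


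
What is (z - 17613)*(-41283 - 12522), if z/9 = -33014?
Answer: 16934531895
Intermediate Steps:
z = -297126 (z = 9*(-33014) = -297126)
(z - 17613)*(-41283 - 12522) = (-297126 - 17613)*(-41283 - 12522) = -314739*(-53805) = 16934531895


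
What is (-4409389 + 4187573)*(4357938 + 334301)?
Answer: -1040813686024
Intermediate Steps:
(-4409389 + 4187573)*(4357938 + 334301) = -221816*4692239 = -1040813686024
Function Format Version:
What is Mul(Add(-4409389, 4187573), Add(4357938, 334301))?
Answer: -1040813686024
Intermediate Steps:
Mul(Add(-4409389, 4187573), Add(4357938, 334301)) = Mul(-221816, 4692239) = -1040813686024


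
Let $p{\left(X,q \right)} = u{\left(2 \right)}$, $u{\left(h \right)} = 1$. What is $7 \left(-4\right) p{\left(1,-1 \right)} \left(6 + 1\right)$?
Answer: $-196$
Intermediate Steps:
$p{\left(X,q \right)} = 1$
$7 \left(-4\right) p{\left(1,-1 \right)} \left(6 + 1\right) = 7 \left(-4\right) 1 \left(6 + 1\right) = - 28 \cdot 1 \cdot 7 = \left(-28\right) 7 = -196$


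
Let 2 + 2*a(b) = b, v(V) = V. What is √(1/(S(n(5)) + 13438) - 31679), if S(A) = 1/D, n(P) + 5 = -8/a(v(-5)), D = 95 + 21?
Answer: I*√8552926947284195/519603 ≈ 177.99*I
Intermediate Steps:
D = 116
a(b) = -1 + b/2
n(P) = -19/7 (n(P) = -5 - 8/(-1 + (½)*(-5)) = -5 - 8/(-1 - 5/2) = -5 - 8/(-7/2) = -5 - 8*(-2/7) = -5 + 16/7 = -19/7)
S(A) = 1/116
√(1/(S(n(5)) + 13438) - 31679) = √(1/(1/116 + 13438) - 31679) = √(1/(1558809/116) - 31679) = √(116/1558809 - 31679) = √(-49381510195/1558809) = I*√8552926947284195/519603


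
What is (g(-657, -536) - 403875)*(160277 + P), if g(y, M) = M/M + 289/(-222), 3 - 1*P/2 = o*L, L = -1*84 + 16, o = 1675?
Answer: -11598548267437/74 ≈ -1.5674e+11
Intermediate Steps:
L = -68 (L = -84 + 16 = -68)
P = 227806 (P = 6 - 3350*(-68) = 6 - 2*(-113900) = 6 + 227800 = 227806)
g(y, M) = -67/222 (g(y, M) = 1 + 289*(-1/222) = 1 - 289/222 = -67/222)
(g(-657, -536) - 403875)*(160277 + P) = (-67/222 - 403875)*(160277 + 227806) = -89660317/222*388083 = -11598548267437/74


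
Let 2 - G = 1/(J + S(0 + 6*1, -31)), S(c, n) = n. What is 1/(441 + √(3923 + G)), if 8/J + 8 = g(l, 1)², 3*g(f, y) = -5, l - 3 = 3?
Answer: 674289/291360077 - 2*√2294024447/291360077 ≈ 0.0019855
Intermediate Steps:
l = 6 (l = 3 + 3 = 6)
g(f, y) = -5/3 (g(f, y) = (⅓)*(-5) = -5/3)
J = -72/47 (J = 8/(-8 + (-5/3)²) = 8/(-8 + 25/9) = 8/(-47/9) = 8*(-9/47) = -72/47 ≈ -1.5319)
G = 3105/1529 (G = 2 - 1/(-72/47 - 31) = 2 - 1/(-1529/47) = 2 - 1*(-47/1529) = 2 + 47/1529 = 3105/1529 ≈ 2.0307)
1/(441 + √(3923 + G)) = 1/(441 + √(3923 + 3105/1529)) = 1/(441 + √(6001372/1529)) = 1/(441 + 2*√2294024447/1529)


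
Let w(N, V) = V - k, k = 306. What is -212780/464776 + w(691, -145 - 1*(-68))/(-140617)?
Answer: -7435619013/16338851698 ≈ -0.45509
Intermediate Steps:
w(N, V) = -306 + V (w(N, V) = V - 1*306 = V - 306 = -306 + V)
-212780/464776 + w(691, -145 - 1*(-68))/(-140617) = -212780/464776 + (-306 + (-145 - 1*(-68)))/(-140617) = -212780*1/464776 + (-306 + (-145 + 68))*(-1/140617) = -53195/116194 + (-306 - 77)*(-1/140617) = -53195/116194 - 383*(-1/140617) = -53195/116194 + 383/140617 = -7435619013/16338851698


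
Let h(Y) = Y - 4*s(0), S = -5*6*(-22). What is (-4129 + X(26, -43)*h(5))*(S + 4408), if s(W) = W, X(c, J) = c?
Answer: -20266932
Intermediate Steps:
S = 660 (S = -30*(-22) = 660)
h(Y) = Y (h(Y) = Y - 4*0 = Y + 0 = Y)
(-4129 + X(26, -43)*h(5))*(S + 4408) = (-4129 + 26*5)*(660 + 4408) = (-4129 + 130)*5068 = -3999*5068 = -20266932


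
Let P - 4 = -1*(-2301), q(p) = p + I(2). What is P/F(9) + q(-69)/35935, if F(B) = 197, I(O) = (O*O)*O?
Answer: 82818158/7079195 ≈ 11.699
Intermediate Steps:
I(O) = O**3 (I(O) = O**2*O = O**3)
q(p) = 8 + p (q(p) = p + 2**3 = p + 8 = 8 + p)
P = 2305 (P = 4 - 1*(-2301) = 4 + 2301 = 2305)
P/F(9) + q(-69)/35935 = 2305/197 + (8 - 69)/35935 = 2305*(1/197) - 61*1/35935 = 2305/197 - 61/35935 = 82818158/7079195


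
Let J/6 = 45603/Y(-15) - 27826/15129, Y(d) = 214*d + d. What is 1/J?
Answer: -5421225/519777758 ≈ -0.010430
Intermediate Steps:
Y(d) = 215*d
J = -519777758/5421225 (J = 6*(45603/((215*(-15))) - 27826/15129) = 6*(45603/(-3225) - 27826*1/15129) = 6*(45603*(-1/3225) - 27826/15129) = 6*(-15201/1075 - 27826/15129) = 6*(-259888879/16263675) = -519777758/5421225 ≈ -95.878)
1/J = 1/(-519777758/5421225) = -5421225/519777758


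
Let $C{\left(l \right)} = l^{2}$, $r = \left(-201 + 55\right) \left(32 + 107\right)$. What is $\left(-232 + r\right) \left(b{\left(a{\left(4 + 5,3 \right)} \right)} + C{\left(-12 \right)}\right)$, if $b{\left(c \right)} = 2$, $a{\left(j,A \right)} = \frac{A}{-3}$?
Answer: $-2996796$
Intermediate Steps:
$a{\left(j,A \right)} = - \frac{A}{3}$ ($a{\left(j,A \right)} = A \left(- \frac{1}{3}\right) = - \frac{A}{3}$)
$r = -20294$ ($r = \left(-146\right) 139 = -20294$)
$\left(-232 + r\right) \left(b{\left(a{\left(4 + 5,3 \right)} \right)} + C{\left(-12 \right)}\right) = \left(-232 - 20294\right) \left(2 + \left(-12\right)^{2}\right) = - 20526 \left(2 + 144\right) = \left(-20526\right) 146 = -2996796$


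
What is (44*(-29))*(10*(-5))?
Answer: 63800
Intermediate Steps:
(44*(-29))*(10*(-5)) = -1276*(-50) = 63800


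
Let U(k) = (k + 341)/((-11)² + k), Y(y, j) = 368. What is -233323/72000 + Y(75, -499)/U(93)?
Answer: 2784440909/15624000 ≈ 178.22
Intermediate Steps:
U(k) = (341 + k)/(121 + k)
-233323/72000 + Y(75, -499)/U(93) = -233323/72000 + 368/(((341 + 93)/(121 + 93))) = -233323*1/72000 + 368/((434/214)) = -233323/72000 + 368/(((1/214)*434)) = -233323/72000 + 368/(217/107) = -233323/72000 + 368*(107/217) = -233323/72000 + 39376/217 = 2784440909/15624000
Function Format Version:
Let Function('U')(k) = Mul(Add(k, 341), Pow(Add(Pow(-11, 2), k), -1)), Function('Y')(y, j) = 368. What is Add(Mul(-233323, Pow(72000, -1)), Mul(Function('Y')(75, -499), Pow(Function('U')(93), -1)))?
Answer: Rational(2784440909, 15624000) ≈ 178.22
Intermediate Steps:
Function('U')(k) = Mul(Pow(Add(121, k), -1), Add(341, k)) (Function('U')(k) = Mul(Add(341, k), Pow(Add(121, k), -1)) = Mul(Pow(Add(121, k), -1), Add(341, k)))
Add(Mul(-233323, Pow(72000, -1)), Mul(Function('Y')(75, -499), Pow(Function('U')(93), -1))) = Add(Mul(-233323, Pow(72000, -1)), Mul(368, Pow(Mul(Pow(Add(121, 93), -1), Add(341, 93)), -1))) = Add(Mul(-233323, Rational(1, 72000)), Mul(368, Pow(Mul(Pow(214, -1), 434), -1))) = Add(Rational(-233323, 72000), Mul(368, Pow(Mul(Rational(1, 214), 434), -1))) = Add(Rational(-233323, 72000), Mul(368, Pow(Rational(217, 107), -1))) = Add(Rational(-233323, 72000), Mul(368, Rational(107, 217))) = Add(Rational(-233323, 72000), Rational(39376, 217)) = Rational(2784440909, 15624000)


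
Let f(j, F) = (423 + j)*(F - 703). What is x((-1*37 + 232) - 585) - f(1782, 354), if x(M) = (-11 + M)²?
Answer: 930346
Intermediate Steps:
f(j, F) = (-703 + F)*(423 + j) (f(j, F) = (423 + j)*(-703 + F) = (-703 + F)*(423 + j))
x((-1*37 + 232) - 585) - f(1782, 354) = (-11 + ((-1*37 + 232) - 585))² - (-297369 - 703*1782 + 423*354 + 354*1782) = (-11 + ((-37 + 232) - 585))² - (-297369 - 1252746 + 149742 + 630828) = (-11 + (195 - 585))² - 1*(-769545) = (-11 - 390)² + 769545 = (-401)² + 769545 = 160801 + 769545 = 930346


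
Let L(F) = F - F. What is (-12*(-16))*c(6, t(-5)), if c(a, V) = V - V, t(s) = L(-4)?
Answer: 0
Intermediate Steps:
L(F) = 0
t(s) = 0
c(a, V) = 0
(-12*(-16))*c(6, t(-5)) = -12*(-16)*0 = 192*0 = 0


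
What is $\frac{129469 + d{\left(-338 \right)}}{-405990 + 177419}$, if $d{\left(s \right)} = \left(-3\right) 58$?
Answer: $- \frac{129295}{228571} \approx -0.56567$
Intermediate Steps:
$d{\left(s \right)} = -174$
$\frac{129469 + d{\left(-338 \right)}}{-405990 + 177419} = \frac{129469 - 174}{-405990 + 177419} = \frac{129295}{-228571} = 129295 \left(- \frac{1}{228571}\right) = - \frac{129295}{228571}$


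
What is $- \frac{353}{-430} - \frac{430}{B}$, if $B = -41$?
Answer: $\frac{199373}{17630} \approx 11.309$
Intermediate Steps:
$- \frac{353}{-430} - \frac{430}{B} = - \frac{353}{-430} - \frac{430}{-41} = \left(-353\right) \left(- \frac{1}{430}\right) - - \frac{430}{41} = \frac{353}{430} + \frac{430}{41} = \frac{199373}{17630}$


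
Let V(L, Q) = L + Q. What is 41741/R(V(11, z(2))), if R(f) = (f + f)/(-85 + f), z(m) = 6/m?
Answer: -423373/4 ≈ -1.0584e+5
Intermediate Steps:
R(f) = 2*f/(-85 + f) (R(f) = (2*f)/(-85 + f) = 2*f/(-85 + f))
41741/R(V(11, z(2))) = 41741/((2*(11 + 6/2)/(-85 + (11 + 6/2)))) = 41741/((2*(11 + 6*(½))/(-85 + (11 + 6*(½))))) = 41741/((2*(11 + 3)/(-85 + (11 + 3)))) = 41741/((2*14/(-85 + 14))) = 41741/((2*14/(-71))) = 41741/((2*14*(-1/71))) = 41741/(-28/71) = 41741*(-71/28) = -423373/4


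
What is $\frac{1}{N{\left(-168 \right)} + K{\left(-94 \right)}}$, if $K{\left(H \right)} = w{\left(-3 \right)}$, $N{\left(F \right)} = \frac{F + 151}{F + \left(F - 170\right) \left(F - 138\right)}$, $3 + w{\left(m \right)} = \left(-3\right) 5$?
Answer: $- \frac{103260}{1858697} \approx -0.055555$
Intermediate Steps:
$w{\left(m \right)} = -18$ ($w{\left(m \right)} = -3 - 15 = -18$)
$N{\left(F \right)} = \frac{151 + F}{F + \left(-170 + F\right) \left(-138 + F\right)}$
$K{\left(H \right)} = -18$
$\frac{1}{N{\left(-168 \right)} + K{\left(-94 \right)}} = \frac{1}{\frac{151 - 168}{23460 + \left(-168\right)^{2} - -51576} - 18} = \frac{1}{\frac{1}{23460 + 28224 + 51576} \left(-17\right) - 18} = \frac{1}{\frac{1}{103260} \left(-17\right) - 18} = \frac{1}{- \frac{17}{103260} - 18} = \frac{1}{- \frac{1858697}{103260}} = - \frac{103260}{1858697}$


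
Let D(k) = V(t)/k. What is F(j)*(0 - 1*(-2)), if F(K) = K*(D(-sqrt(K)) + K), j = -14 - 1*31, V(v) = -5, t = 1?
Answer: 4050 + 30*I*sqrt(5) ≈ 4050.0 + 67.082*I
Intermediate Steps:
D(k) = -5/k
j = -45 (j = -14 - 31 = -45)
F(K) = K*(K + 5/sqrt(K)) (F(K) = K*(-5*(-1/sqrt(K)) + K) = K*(-(-5)/sqrt(K) + K) = K*(5/sqrt(K) + K) = K*(K + 5/sqrt(K)))
F(j)*(0 - 1*(-2)) = ((-45)**2 + 5*sqrt(-45))*(0 - 1*(-2)) = (2025 + 5*(3*I*sqrt(5)))*(0 + 2) = (2025 + 15*I*sqrt(5))*2 = 4050 + 30*I*sqrt(5)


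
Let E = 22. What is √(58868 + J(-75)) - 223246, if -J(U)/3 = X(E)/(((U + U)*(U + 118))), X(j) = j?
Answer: -223246 + √2721173773/215 ≈ -2.2300e+5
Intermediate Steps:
J(U) = -33/(U*(118 + U)) (J(U) = -66/((U + U)*(U + 118)) = -66/((2*U)*(118 + U)) = -66/(2*U*(118 + U)) = -66*1/(2*U*(118 + U)) = -33/(U*(118 + U)))
√(58868 + J(-75)) - 223246 = √(58868 - 33/(-75*(118 - 75))) - 223246 = √(58868 - 33*(-1/75)/43) - 223246 = √(58868 - 33*(-1/75)*1/43) - 223246 = √(58868 + 11/1075) - 223246 = √(63283111/1075) - 223246 = √2721173773/215 - 223246 = -223246 + √2721173773/215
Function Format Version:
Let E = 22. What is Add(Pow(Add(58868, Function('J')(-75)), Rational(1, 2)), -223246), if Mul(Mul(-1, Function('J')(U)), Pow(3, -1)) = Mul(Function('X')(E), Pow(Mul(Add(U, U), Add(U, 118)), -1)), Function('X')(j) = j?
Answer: Add(-223246, Mul(Rational(1, 215), Pow(2721173773, Rational(1, 2)))) ≈ -2.2300e+5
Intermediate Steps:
Function('J')(U) = Mul(-33, Pow(U, -1), Pow(Add(118, U), -1)) (Function('J')(U) = Mul(-3, Mul(22, Pow(Mul(Add(U, U), Add(U, 118)), -1))) = Mul(-3, Mul(22, Pow(Mul(Mul(2, U), Add(118, U)), -1))) = Mul(-3, Mul(22, Pow(Mul(2, U, Add(118, U)), -1))) = Mul(-3, Mul(22, Mul(Rational(1, 2), Pow(U, -1), Pow(Add(118, U), -1)))) = Mul(-3, Mul(11, Pow(U, -1), Pow(Add(118, U), -1))) = Mul(-33, Pow(U, -1), Pow(Add(118, U), -1)))
Add(Pow(Add(58868, Function('J')(-75)), Rational(1, 2)), -223246) = Add(Pow(Add(58868, Mul(-33, Pow(-75, -1), Pow(Add(118, -75), -1))), Rational(1, 2)), -223246) = Add(Pow(Add(58868, Mul(-33, Rational(-1, 75), Pow(43, -1))), Rational(1, 2)), -223246) = Add(Pow(Add(58868, Mul(-33, Rational(-1, 75), Rational(1, 43))), Rational(1, 2)), -223246) = Add(Pow(Add(58868, Rational(11, 1075)), Rational(1, 2)), -223246) = Add(Pow(Rational(63283111, 1075), Rational(1, 2)), -223246) = Add(Mul(Rational(1, 215), Pow(2721173773, Rational(1, 2))), -223246) = Add(-223246, Mul(Rational(1, 215), Pow(2721173773, Rational(1, 2))))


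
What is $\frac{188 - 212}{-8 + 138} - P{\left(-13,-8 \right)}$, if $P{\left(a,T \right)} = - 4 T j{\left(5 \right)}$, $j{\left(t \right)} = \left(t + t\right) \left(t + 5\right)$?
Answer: $- \frac{208012}{65} \approx -3200.2$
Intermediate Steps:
$j{\left(t \right)} = 2 t \left(5 + t\right)$
$P{\left(a,T \right)} = - 400 T$ ($P{\left(a,T \right)} = - 4 T 2 \cdot 5 \left(5 + 5\right) = - 4 T 2 \cdot 5 \cdot 10 = - 4 T 100 = - 400 T$)
$\frac{188 - 212}{-8 + 138} - P{\left(-13,-8 \right)} = \frac{188 - 212}{-8 + 138} - \left(-400\right) \left(-8\right) = - \frac{24}{130} - 3200 = \left(-24\right) \frac{1}{130} - 3200 = - \frac{12}{65} - 3200 = - \frac{208012}{65}$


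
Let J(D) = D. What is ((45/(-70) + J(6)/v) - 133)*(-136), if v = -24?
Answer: 127466/7 ≈ 18209.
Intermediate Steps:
((45/(-70) + J(6)/v) - 133)*(-136) = ((45/(-70) + 6/(-24)) - 133)*(-136) = ((45*(-1/70) + 6*(-1/24)) - 133)*(-136) = ((-9/14 - ¼) - 133)*(-136) = (-25/28 - 133)*(-136) = -3749/28*(-136) = 127466/7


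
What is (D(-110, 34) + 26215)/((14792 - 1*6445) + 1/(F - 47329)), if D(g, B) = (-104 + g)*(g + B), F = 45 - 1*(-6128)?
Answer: 1748265724/343529131 ≈ 5.0891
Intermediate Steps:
F = 6173 (F = 45 + 6128 = 6173)
D(g, B) = (-104 + g)*(B + g)
(D(-110, 34) + 26215)/((14792 - 1*6445) + 1/(F - 47329)) = (((-110)² - 104*34 - 104*(-110) + 34*(-110)) + 26215)/((14792 - 1*6445) + 1/(6173 - 47329)) = ((12100 - 3536 + 11440 - 3740) + 26215)/((14792 - 6445) + 1/(-41156)) = (16264 + 26215)/(8347 - 1/41156) = 42479/(343529131/41156) = 42479*(41156/343529131) = 1748265724/343529131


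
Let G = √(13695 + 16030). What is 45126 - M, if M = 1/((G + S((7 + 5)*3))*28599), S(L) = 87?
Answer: 328662224713/7283212 - 5*√1189/633639444 ≈ 45126.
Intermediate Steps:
G = 5*√1189 (G = √29725 = 5*√1189 ≈ 172.41)
M = 1/(28599*(87 + 5*√1189)) (M = 1/((5*√1189 + 87)*28599) = (1/28599)/(87 + 5*√1189) = 1/(28599*(87 + 5*√1189)) ≈ 1.3479e-7)
45126 - M = 45126 - (-1/7283212 + 5*√1189/633639444) = 45126 + (1/7283212 - 5*√1189/633639444) = 328662224713/7283212 - 5*√1189/633639444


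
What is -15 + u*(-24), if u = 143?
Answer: -3447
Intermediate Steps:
-15 + u*(-24) = -15 + 143*(-24) = -15 - 3432 = -3447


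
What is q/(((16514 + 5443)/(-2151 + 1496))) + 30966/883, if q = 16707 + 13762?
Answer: -16942282723/19388031 ≈ -873.85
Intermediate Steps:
q = 30469
q/(((16514 + 5443)/(-2151 + 1496))) + 30966/883 = 30469/(((16514 + 5443)/(-2151 + 1496))) + 30966/883 = 30469/((21957/(-655))) + 30966*(1/883) = 30469/((21957*(-1/655))) + 30966/883 = 30469/(-21957/655) + 30966/883 = 30469*(-655/21957) + 30966/883 = -19957195/21957 + 30966/883 = -16942282723/19388031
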